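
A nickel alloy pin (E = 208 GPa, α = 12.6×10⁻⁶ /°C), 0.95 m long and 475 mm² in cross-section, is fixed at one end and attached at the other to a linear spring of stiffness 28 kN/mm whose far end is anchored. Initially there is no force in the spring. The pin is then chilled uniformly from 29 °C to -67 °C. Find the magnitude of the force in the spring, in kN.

P ≈ 25.4 kN

If the spring were absent the pin would shorten by αΔT L = 12.6×10⁻⁶ × 96 × 950 = 1.149 mm.
Let P be the tensile force in the spring. The pin extends elastically by PL/(AE) and the spring stretches by P/k; together these equal δ_free.
P [ L/(AE) + 1/k ] = δ_free → P [ 950/(475×208×10³) + 1/(28×10³) ] = 1.149.
P = 1.149 / 4.533×10⁻⁵ = 25350 N.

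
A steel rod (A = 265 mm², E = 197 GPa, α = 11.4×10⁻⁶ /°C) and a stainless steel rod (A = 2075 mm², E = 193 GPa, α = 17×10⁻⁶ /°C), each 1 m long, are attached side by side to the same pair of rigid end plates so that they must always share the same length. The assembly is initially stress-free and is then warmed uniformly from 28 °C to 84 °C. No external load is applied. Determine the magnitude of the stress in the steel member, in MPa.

σ ≈ 54.7 MPa (tensile)

The stainless steel has the larger α, so on heating it would change length more than the steel if both were free. The rigid plates force a common final length, so the stainless steel is put into compression and the steel into tension, with equal and opposite forces P (no external load).
Equating the net (thermal + elastic) strains gives |α₁ − α₂|·ΔT = P·[1/(A₁E₁) + 1/(A₂E₂)].
|α₁ − α₂|·ΔT = 5.6×10⁻⁶ × 56 = 0.0003136.
1/(A₁E₁) + 1/(A₂E₂) = 1/(265×197×10³) + 1/(2075×193×10³) = 2.165×10⁻⁸ N⁻¹.
So P = 0.0003136 / 2.165×10⁻⁸ = 14.48 kN.
σ_{steel} = P/A₁ = 14480/265 = 54.65 MPa, tensile.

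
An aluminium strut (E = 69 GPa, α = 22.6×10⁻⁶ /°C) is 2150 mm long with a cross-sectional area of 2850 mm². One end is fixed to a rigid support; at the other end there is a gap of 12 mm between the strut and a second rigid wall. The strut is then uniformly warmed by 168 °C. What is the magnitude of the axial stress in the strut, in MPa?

σ ≈ 0 MPa

Unrestrained expansion: δ_free = αΔT L = 22.6×10⁻⁶ × 168 × 2150 = 8.163 mm.
Since δ_free = 8.16 mm is less than the 12 mm gap, the strut never touches the wall. No axial force develops.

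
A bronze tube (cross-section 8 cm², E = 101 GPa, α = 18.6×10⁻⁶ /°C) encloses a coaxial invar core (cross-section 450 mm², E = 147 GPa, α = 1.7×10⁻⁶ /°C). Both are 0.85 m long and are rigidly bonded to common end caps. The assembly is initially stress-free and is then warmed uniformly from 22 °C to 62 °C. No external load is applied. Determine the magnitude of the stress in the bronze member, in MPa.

Equilibrium of a rigid end plate with no external load gives equal and opposite internal forces ±P in the two members. Since α_{bronze} > α_{invar}, heating drives the bronze into compression and the invar into tension.
Setting the final lengths equal and cancelling L: (α₁ − α₂)ΔT = P/(A₁E₁) + P/(A₂E₂).
|α₁ − α₂|·ΔT = 16.9×10⁻⁶ × 40 = 0.000676.
1/(A₁E₁) + 1/(A₂E₂) = 1/(800×101×10³) + 1/(450×147×10³) = 2.749×10⁻⁸ N⁻¹.
So P = 0.000676 / 2.749×10⁻⁸ = 24.59 kN.
σ_{bronze} = P/A₁ = 24590/800 = 30.73 MPa, compressive.

σ ≈ 30.7 MPa (compressive)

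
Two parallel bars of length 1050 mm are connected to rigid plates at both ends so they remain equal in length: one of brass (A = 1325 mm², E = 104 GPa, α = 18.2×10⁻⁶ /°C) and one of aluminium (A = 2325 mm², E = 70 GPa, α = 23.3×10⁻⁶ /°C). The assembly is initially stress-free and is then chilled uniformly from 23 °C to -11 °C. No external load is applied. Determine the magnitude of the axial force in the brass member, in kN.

Equilibrium of a rigid end plate with no external load gives equal and opposite internal forces ±P in the two members. Since α_{aluminium} > α_{brass}, cooling drives the aluminium into tension and the brass into compression.
Compatibility of the two members (thermal + elastic change equal): (α₁ − α₂)ΔT = P·[1/(A₁E₁) + 1/(A₂E₂)].
|α₁ − α₂|·ΔT = 5.1×10⁻⁶ × 34 = 0.0001734.
1/(A₁E₁) + 1/(A₂E₂) = 1/(1325×104×10³) + 1/(2325×70×10³) = 1.34×10⁻⁸ N⁻¹.
P = 0.0001734 / 1.34×10⁻⁸ = 12940 N = 12.94 kN.

P ≈ 12.9 kN (compressive in the brass)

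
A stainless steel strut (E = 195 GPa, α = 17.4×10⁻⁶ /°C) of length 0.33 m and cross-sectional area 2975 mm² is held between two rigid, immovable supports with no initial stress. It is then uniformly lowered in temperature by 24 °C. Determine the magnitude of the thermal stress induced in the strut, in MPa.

σ ≈ 81.4 MPa (tensile)

The supports are rigid, so the total axial strain is zero. The restrained thermal strain is ε = αΔT = 17.4×10⁻⁶ × 24 = 417.6×10⁻⁶.
Hence σ = E·αΔT = 195×10³ × 417.6×10⁻⁶ = 81.43 MPa, tensile.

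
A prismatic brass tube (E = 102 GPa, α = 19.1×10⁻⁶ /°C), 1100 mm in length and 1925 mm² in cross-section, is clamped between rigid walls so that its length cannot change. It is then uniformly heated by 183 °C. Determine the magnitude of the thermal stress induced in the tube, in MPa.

σ ≈ 357 MPa (compressive)

With length fixed, the mechanical strain must cancel the thermal strain αΔT = 19.1×10⁻⁶ × 183 = 3495.3×10⁻⁶.
σ = EαΔT = 102×10³ × 19.1×10⁻⁶ × 183 = 356.5 MPa (compressive; the tube is trying to expand).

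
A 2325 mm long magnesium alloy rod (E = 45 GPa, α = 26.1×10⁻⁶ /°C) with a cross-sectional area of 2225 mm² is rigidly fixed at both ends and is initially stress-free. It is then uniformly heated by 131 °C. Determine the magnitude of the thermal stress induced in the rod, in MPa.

σ ≈ 154 MPa (compressive)

With length fixed, the mechanical strain must cancel the thermal strain αΔT = 26.1×10⁻⁶ × 131 = 3419.1×10⁻⁶.
σ = EαΔT = 45×10³ × 26.1×10⁻⁶ × 131 = 153.9 MPa (compressive; the rod is trying to expand).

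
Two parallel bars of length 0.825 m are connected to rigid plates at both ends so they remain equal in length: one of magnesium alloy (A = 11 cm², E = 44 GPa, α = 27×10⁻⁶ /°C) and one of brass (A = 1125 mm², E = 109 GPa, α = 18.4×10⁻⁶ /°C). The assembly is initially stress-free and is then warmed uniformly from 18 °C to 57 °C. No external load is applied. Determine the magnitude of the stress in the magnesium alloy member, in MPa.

The magnesium alloy has the larger α, so on heating it would change length more than the brass if both were free. The rigid plates force a common final length, so the magnesium alloy is put into compression and the brass into tension, with equal and opposite forces P (no external load).
Setting the final lengths equal and cancelling L: (α₁ − α₂)ΔT = P/(A₁E₁) + P/(A₂E₂).
|α₁ − α₂|·ΔT = 8.6×10⁻⁶ × 39 = 0.0003354.
1/(A₁E₁) + 1/(A₂E₂) = 1/(1100×44×10³) + 1/(1125×109×10³) = 2.882×10⁻⁸ N⁻¹.
P = 0.0003354 / 2.882×10⁻⁸ = 11640 N = 11.64 kN.
σ_{magnesium alloy} = P/A₁ = 11640/1100 = 10.58 MPa, compressive.

σ ≈ 10.6 MPa (compressive)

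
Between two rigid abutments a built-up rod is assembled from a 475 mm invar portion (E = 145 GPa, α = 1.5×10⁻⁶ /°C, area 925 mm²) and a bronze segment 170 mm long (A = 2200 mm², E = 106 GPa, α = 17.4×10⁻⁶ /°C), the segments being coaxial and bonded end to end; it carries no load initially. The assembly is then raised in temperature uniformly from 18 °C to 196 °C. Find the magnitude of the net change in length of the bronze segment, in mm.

|ΔL| ≈ 0.415 mm

If the supports were absent, the total length change would be Σ αᵢΔT Lᵢ = 1.5×10⁻⁶×178×475 + 17.4×10⁻⁶×178×170 = 0.6533 mm.
The walls prevent any net length change, so an axial force P (same in every segment) develops. Compatibility: P · Σ Lᵢ/(AᵢEᵢ) = δ_free.
The series flexibility is Σ Lᵢ/(AᵢEᵢ) = 475/(925×145×10³) + 170/(2200×106×10³) = 4.27×10⁻⁶ mm/N.
So P = 0.6533 / 4.27×10⁻⁶ = 153 kN, compressive.
For the bronze segment, free thermal change = 17.4×10⁻⁶×178×170 = 0.5265 mm and elastic change from P = 153000×170/(2200×106×10³) = 0.1115 mm; these oppose, so the net change is 0.415 mm (segment lengthens).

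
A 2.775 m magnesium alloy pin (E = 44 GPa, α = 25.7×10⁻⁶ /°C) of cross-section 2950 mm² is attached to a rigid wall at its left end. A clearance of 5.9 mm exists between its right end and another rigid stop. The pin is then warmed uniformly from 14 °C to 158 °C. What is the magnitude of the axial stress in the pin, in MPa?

If the wall were absent the pin would grow by αΔT L = 25.7×10⁻⁶ × 144 × 2775 = 10.27 mm.
The gap closes (δ_free > 5.9 mm) and the wall then resists a further 10.27 − 5.9 = 4.37 mm of expansion.
Compatibility: PL/(AE) = 4.37 mm, so σ = P/A = E × (4.37/2775) = 69.29 MPa.

σ ≈ 69.3 MPa (compressive)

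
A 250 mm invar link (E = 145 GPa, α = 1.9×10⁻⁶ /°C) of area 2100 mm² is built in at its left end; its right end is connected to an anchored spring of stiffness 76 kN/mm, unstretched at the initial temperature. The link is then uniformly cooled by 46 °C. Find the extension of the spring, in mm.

δ ≈ 0.0206 mm

The unrestrained thermal change is αΔT L = 1.9×10⁻⁶ × 46 × 250 = 0.02185 mm.
With a force P in the spring, the elastic change of the link is PL/(AE) and that of the spring is P/k; compatibility requires their sum to equal δ_free.
P [ L/(AE) + 1/k ] = δ_free → P [ 250/(2100×145×10³) + 1/(76×10³) ] = 0.02185.
P = 0.02185 / 1.398×10⁻⁵ = 1563 N.
Spring extension = P/k = 1563/(76×10³) = 0.02057 mm.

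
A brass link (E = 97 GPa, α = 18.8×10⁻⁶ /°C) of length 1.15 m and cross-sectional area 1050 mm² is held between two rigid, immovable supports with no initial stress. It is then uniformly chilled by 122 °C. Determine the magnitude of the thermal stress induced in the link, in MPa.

Because both ends are immovable the net strain is zero, and the suppressed thermal strain is αΔT = 18.8×10⁻⁶ × 122 = 2293.6×10⁻⁶.
σ = EαΔT = 97×10³ × 18.8×10⁻⁶ × 122 = 222.5 MPa (tensile; the link is trying to contract).

σ ≈ 222 MPa (tensile)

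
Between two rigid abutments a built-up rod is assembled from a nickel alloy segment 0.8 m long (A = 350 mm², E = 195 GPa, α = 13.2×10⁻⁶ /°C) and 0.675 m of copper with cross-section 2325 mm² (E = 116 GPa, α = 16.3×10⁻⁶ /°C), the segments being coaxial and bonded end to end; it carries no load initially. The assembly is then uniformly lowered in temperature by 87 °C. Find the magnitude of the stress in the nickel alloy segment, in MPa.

Free thermal contraction of the whole bar: Σ αᵢΔT Lᵢ = 13.2×10⁻⁶×87×800 + 16.3×10⁻⁶×87×675 = 1.876 mm.
The rigid supports impose zero overall length change; the single axial force P common to all segments must satisfy P Σ Lᵢ/(AᵢEᵢ) = δ_free.
Σ Lᵢ/(AᵢEᵢ) = 800/(350×195×10³) + 675/(2325×116×10³) = 1.422×10⁻⁵ mm/N.
Hence P = δ_free / Σ(L/AE) = 1.876/1.422×10⁻⁵ = 131.9 kN (tensile).
σ_{nickel alloy} = P / A = 131900 / 350 = 376.8 MPa.

σ ≈ 377 MPa (tensile)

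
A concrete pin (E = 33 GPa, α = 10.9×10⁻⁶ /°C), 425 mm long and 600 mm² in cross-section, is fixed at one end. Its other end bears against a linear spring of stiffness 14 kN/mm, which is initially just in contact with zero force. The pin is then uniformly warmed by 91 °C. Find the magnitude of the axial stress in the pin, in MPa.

The unrestrained thermal change is αΔT L = 10.9×10⁻⁶ × 91 × 425 = 0.4216 mm.
Let P be the compressive force at the spring. The pin shortens elastically by PL/(AE) and the spring compresses by P/k; together these equal δ_free.
So P = δ_free / [L/(AE) + 1/k] = 0.4216 / [ 425/(600×33×10³) + 1/(14×10³) ].
P = 0.4216 / 9.289×10⁻⁵ = 4538 N.
σ = P/A = 4538/600 = 7.563 MPa.

σ ≈ 7.56 MPa (compressive)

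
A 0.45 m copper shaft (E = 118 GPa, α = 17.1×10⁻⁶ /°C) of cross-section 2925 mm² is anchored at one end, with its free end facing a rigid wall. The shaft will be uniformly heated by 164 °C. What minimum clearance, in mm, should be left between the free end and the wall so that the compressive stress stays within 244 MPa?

With no wall the shaft would lengthen by αΔT L = 17.1×10⁻⁶ × 164 × 450 = 1.262 mm.
A stress of 244 MPa corresponds to the wall pushing the shaft back by σL/E = 244×450/(118×10³) = 0.9305 mm.
So the gap has to take up the difference, g_min = δ_free − σL/E = 1.262 − 0.9305 = 0.3315 mm.

g ≈ 0.331 mm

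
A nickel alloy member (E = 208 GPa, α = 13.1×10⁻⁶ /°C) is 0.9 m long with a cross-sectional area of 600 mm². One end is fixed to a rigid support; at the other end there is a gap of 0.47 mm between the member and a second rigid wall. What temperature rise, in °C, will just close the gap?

Contact occurs when the free expansion equals the gap: αΔT L = 0.47 mm.
So ΔT = g/(αL) = 0.47/(13.1×10⁻⁶ × 900) = 39.86 °C.

ΔT ≈ 39.9 °C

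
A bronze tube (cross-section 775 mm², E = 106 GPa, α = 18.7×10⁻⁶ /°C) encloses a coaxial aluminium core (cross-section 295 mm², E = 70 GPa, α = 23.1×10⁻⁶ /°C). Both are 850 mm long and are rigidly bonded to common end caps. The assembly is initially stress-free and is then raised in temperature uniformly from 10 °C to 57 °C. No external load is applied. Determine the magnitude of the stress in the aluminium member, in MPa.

σ ≈ 11.6 MPa (compressive)

The aluminium has the larger α, so on heating it would change length more than the bronze if both were free. The rigid plates force a common final length, so the aluminium is put into compression and the bronze into tension, with equal and opposite forces P (no external load).
Compatibility of the two members (thermal + elastic change equal): (α₁ − α₂)ΔT = P·[1/(A₁E₁) + 1/(A₂E₂)].
|α₁ − α₂|·ΔT = 4.4×10⁻⁶ × 47 = 0.0002068.
1/(A₁E₁) + 1/(A₂E₂) = 1/(775×106×10³) + 1/(295×70×10³) = 6.06×10⁻⁸ N⁻¹.
So P = 0.0002068 / 6.06×10⁻⁸ = 3.413 kN.
σ_{aluminium} = P/A₂ = 3413/295 = 11.57 MPa, compressive.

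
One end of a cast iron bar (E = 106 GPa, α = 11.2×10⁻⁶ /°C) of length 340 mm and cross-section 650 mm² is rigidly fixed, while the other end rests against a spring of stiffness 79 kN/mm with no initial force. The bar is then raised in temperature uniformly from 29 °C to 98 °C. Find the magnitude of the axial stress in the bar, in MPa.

σ ≈ 23 MPa (compressive)

Free thermal expansion: δ_free = αΔT L = 11.2×10⁻⁶ × 69 × 340 = 0.2628 mm.
Let P be the compressive force at the spring. The bar shortens elastically by PL/(AE) and the spring compresses by P/k; together these equal δ_free.
So P = δ_free / [L/(AE) + 1/k] = 0.2628 / [ 340/(650×106×10³) + 1/(79×10³) ].
P = 0.2628 / 1.759×10⁻⁵ = 14940 N.
σ = P/A = 14940/650 = 22.98 MPa.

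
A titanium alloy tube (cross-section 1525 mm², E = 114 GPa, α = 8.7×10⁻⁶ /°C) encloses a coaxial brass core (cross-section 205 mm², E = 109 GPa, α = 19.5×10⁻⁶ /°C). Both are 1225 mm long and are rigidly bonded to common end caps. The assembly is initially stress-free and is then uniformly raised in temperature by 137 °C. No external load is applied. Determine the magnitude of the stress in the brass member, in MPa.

σ ≈ 143 MPa (compressive)

Equilibrium of a rigid end plate with no external load gives equal and opposite internal forces ±P in the two members. Since α_{brass} > α_{titanium alloy}, heating drives the brass into compression and the titanium alloy into tension.
Equating the net (thermal + elastic) strains gives |α₁ − α₂|·ΔT = P·[1/(A₁E₁) + 1/(A₂E₂)].
|α₁ − α₂|·ΔT = 10.8×10⁻⁶ × 137 = 0.00148.
1/(A₁E₁) + 1/(A₂E₂) = 1/(1525×114×10³) + 1/(205×109×10³) = 5.05×10⁻⁸ N⁻¹.
P = 0.00148 / 5.05×10⁻⁸ = 29300 N = 29.3 kN.
σ_{brass} = P/A₂ = 29300/205 = 142.9 MPa, compressive.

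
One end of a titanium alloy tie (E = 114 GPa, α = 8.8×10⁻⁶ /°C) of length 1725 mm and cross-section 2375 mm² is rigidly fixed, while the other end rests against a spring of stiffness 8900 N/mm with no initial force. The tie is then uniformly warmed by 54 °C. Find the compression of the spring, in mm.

Free thermal expansion: δ_free = αΔT L = 8.8×10⁻⁶ × 54 × 1725 = 0.8197 mm.
With a force P in the spring, the elastic change of the tie is PL/(AE) and that of the spring is P/k; compatibility requires their sum to equal δ_free.
So P = δ_free / [L/(AE) + 1/k] = 0.8197 / [ 1725/(2375×114×10³) + 1/(8900) ].
P = 0.8197 / 0.0001187 = 6904 N.
Spring compression = P/k = 6904/(8900) = 0.7757 mm.

δ ≈ 0.776 mm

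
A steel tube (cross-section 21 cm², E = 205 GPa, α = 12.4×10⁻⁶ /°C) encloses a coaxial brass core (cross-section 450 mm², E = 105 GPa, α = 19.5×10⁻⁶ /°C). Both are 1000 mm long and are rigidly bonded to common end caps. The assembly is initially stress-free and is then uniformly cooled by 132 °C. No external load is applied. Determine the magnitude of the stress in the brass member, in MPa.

Both members must finish at the same length. With the larger α, the brass tends to over-contract; the plates restrain it, putting the brass in tension and the steel in compression. With no external load the two internal forces are equal and opposite, magnitude P.
Compatibility of the two members (thermal + elastic change equal): (α₁ − α₂)ΔT = P·[1/(A₁E₁) + 1/(A₂E₂)].
|α₁ − α₂|·ΔT = 7.1×10⁻⁶ × 132 = 0.0009372.
1/(A₁E₁) + 1/(A₂E₂) = 1/(2100×205×10³) + 1/(450×105×10³) = 2.349×10⁻⁸ N⁻¹.
P = 0.0009372 / 2.349×10⁻⁸ = 39900 N = 39.9 kN.
σ_{brass} = P/A₂ = 39900/450 = 88.67 MPa, tensile.

σ ≈ 88.7 MPa (tensile)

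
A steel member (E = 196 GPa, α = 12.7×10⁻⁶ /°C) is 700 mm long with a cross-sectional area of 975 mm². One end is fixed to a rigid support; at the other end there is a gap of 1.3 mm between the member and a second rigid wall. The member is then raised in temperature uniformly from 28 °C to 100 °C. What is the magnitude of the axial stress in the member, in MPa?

Unrestrained expansion: δ_free = αΔT L = 12.7×10⁻⁶ × 72 × 700 = 0.6401 mm.
This is smaller than the 1.3 mm clearance, so the member expands freely without reaching the stop — the stress is zero.

σ ≈ 0 MPa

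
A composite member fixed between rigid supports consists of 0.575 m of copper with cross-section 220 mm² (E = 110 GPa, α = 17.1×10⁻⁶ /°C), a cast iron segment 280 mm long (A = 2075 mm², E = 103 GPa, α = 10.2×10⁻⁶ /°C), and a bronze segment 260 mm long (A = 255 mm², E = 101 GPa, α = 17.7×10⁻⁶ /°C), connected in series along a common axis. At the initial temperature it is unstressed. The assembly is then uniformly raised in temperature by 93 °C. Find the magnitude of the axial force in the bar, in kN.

P ≈ 45.7 kN (compressive)

If the supports were absent, the total length change would be Σ αᵢΔT Lᵢ = 17.1×10⁻⁶×93×575 + 10.2×10⁻⁶×93×280 + 17.7×10⁻⁶×93×260 = 1.608 mm.
Since the ends are fixed, an axial force P builds up, equal in every segment, with P · Σ Lᵢ/(AᵢEᵢ) = δ_free.
The series flexibility is Σ Lᵢ/(AᵢEᵢ) = 575/(220×110×10³) + 280/(2075×103×10³) + 260/(255×101×10³) = 3.517×10⁻⁵ mm/N.
So P = 1.608 / 3.517×10⁻⁵ = 45.73 kN, compressive.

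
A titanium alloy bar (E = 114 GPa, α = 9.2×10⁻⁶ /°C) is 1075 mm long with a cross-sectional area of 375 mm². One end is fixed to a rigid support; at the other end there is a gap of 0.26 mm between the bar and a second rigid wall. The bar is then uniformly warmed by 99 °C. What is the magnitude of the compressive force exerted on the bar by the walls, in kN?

Free thermal elongation = αΔT L = 9.2×10⁻⁶ × 99 × 1075 = 0.9791 mm.
This exceeds the 0.26 mm gap, so the wall pushes back. The portion of expansion that must be recovered elastically is δ_free − gap = 0.9791 − 0.26 = 0.7191 mm.
So σ = E(δ_free − g)/L = 114×10³ × 0.7191/1075 = 76.26 MPa.
P = σA = 76.26 × 375 = 28.6 kN.

P ≈ 28.6 kN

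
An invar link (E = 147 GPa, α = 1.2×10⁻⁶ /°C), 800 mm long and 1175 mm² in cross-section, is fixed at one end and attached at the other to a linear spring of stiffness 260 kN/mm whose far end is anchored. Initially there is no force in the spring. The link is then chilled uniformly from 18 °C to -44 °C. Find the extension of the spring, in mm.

If the spring were absent the link would shorten by αΔT L = 1.2×10⁻⁶ × 62 × 800 = 0.05952 mm.
Let P be the tensile force in the spring. The link extends elastically by PL/(AE) and the spring stretches by P/k; together these equal δ_free.
P [ L/(AE) + 1/k ] = δ_free → P [ 800/(1175×147×10³) + 1/(260×10³) ] = 0.05952.
P = 0.05952 / 8.478×10⁻⁶ = 7021 N.
Spring extension = P/k = 7021/(260×10³) = 0.027 mm.

δ ≈ 0.027 mm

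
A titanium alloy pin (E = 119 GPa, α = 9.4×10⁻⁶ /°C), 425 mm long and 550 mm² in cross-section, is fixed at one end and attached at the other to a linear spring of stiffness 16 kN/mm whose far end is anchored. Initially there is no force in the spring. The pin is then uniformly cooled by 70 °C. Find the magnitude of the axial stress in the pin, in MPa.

σ ≈ 7.37 MPa (tensile)

Free thermal contraction: δ_free = αΔT L = 9.4×10⁻⁶ × 70 × 425 = 0.2796 mm.
With a force P in the spring, the elastic change of the pin is PL/(AE) and that of the spring is P/k; compatibility requires their sum to equal δ_free.
So P = δ_free / [L/(AE) + 1/k] = 0.2796 / [ 425/(550×119×10³) + 1/(16×10³) ].
P = 0.2796 / 6.899×10⁻⁵ = 4053 N.
σ = P/A = 4053/550 = 7.37 MPa.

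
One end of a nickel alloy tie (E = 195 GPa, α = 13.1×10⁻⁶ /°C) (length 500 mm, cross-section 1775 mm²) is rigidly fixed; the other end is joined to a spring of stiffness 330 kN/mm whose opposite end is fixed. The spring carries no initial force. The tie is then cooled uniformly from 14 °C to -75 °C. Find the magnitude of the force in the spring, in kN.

If the spring were absent the tie would shorten by αΔT L = 13.1×10⁻⁶ × 89 × 500 = 0.5829 mm.
Let P be the tensile force in the spring. The tie extends elastically by PL/(AE) and the spring stretches by P/k; together these equal δ_free.
So P = δ_free / [L/(AE) + 1/k] = 0.5829 / [ 500/(1775×195×10³) + 1/(330×10³) ].
P = 0.5829 / 4.475×10⁻⁶ = 130300 N.

P ≈ 130 kN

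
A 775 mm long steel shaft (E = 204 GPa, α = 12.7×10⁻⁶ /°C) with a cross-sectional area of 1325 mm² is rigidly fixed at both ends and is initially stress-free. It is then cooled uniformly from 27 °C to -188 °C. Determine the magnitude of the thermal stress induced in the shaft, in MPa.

The supports are rigid, so the total axial strain is zero. The restrained thermal strain is ε = αΔT = 12.7×10⁻⁶ × 215 = 2730.5×10⁻⁶.
The stress required to suppress this strain is σ = Eε = 204×10³ × 2730.5×10⁻⁶ = 557 MPa, tensile since the shaft is trying to contract.

σ ≈ 557 MPa (tensile)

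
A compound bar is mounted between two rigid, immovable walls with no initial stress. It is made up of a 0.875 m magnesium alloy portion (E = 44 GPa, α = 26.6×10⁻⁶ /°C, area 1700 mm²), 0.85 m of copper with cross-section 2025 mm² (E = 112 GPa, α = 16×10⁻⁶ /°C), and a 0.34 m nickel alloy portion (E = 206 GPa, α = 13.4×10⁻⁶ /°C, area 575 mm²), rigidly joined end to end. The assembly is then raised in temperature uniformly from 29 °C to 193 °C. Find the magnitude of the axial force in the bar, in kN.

P ≈ 371 kN (compressive)

Free thermal expansion of the whole bar: Σ αᵢΔT Lᵢ = 26.6×10⁻⁶×164×875 + 16×10⁻⁶×164×850 + 13.4×10⁻⁶×164×340 = 6.795 mm.
The walls prevent any net length change, so an axial force P (same in every segment) develops. Compatibility: P · Σ Lᵢ/(AᵢEᵢ) = δ_free.
The series flexibility is Σ Lᵢ/(AᵢEᵢ) = 875/(1700×44×10³) + 850/(2025×112×10³) + 340/(575×206×10³) = 1.832×10⁻⁵ mm/N.
P = 6.795 / 1.832×10⁻⁵ = 371000 N = 371 kN, compressive.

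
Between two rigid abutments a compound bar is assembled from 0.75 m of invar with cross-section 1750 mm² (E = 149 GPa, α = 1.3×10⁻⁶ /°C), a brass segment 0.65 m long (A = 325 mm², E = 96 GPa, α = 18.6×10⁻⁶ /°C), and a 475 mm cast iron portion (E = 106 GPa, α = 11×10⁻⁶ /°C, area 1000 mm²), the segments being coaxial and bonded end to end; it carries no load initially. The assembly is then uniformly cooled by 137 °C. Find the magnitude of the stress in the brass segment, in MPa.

If the supports were absent, the total length change would be Σ αᵢΔT Lᵢ = 1.3×10⁻⁶×137×750 + 18.6×10⁻⁶×137×650 + 11×10⁻⁶×137×475 = 2.506 mm.
The rigid supports impose zero overall length change; the single axial force P common to all segments must satisfy P Σ Lᵢ/(AᵢEᵢ) = δ_free.
Σ Lᵢ/(AᵢEᵢ) = 750/(1750×149×10³) + 650/(325×96×10³) + 475/(1000×106×10³) = 2.819×10⁻⁵ mm/N.
Hence P = δ_free / Σ(L/AE) = 2.506/2.819×10⁻⁵ = 88.88 kN (tensile).
σ_{brass} = P / A = 88880 / 325 = 273.5 MPa.

σ ≈ 273 MPa (tensile)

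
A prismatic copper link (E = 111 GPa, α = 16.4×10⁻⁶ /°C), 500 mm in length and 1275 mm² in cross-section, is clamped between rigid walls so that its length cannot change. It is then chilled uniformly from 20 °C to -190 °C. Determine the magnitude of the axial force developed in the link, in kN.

The ends cannot move, so σ = EαΔT = 111×10³ × 16.4×10⁻⁶ × 210 = 382.3 MPa.
Then P = σA = 382.3 × 1275 mm² = 487.4 kN, tensile.

P ≈ 487 kN (tensile)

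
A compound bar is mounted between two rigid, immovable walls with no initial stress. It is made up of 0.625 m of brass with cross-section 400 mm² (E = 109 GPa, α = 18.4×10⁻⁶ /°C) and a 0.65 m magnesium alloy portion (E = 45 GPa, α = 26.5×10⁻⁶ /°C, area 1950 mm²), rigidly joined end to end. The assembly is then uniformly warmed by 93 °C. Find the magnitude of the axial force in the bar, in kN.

With the walls removed the bar would change length by δ_free = Σ αᵢΔT Lᵢ = 18.4×10⁻⁶×93×625 + 26.5×10⁻⁶×93×650 = 2.671 mm.
The walls prevent any net length change, so an axial force P (same in every segment) develops. Compatibility: P · Σ Lᵢ/(AᵢEᵢ) = δ_free.
Σ Lᵢ/(AᵢEᵢ) = 625/(400×109×10³) + 650/(1950×45×10³) = 2.174×10⁻⁵ mm/N.
Hence P = δ_free / Σ(L/AE) = 2.671/2.174×10⁻⁵ = 122.9 kN (compressive).

P ≈ 123 kN (compressive)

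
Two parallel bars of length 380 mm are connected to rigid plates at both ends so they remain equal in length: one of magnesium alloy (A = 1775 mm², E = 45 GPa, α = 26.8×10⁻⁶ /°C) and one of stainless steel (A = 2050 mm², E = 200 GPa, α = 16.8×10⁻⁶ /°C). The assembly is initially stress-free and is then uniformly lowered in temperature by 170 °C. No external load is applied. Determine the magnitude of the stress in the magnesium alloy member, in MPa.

Equilibrium of a rigid end plate with no external load gives equal and opposite internal forces ±P in the two members. Since α_{magnesium alloy} > α_{stainless steel}, cooling drives the magnesium alloy into tension and the stainless steel into compression.
Setting the final lengths equal and cancelling L: (α₁ − α₂)ΔT = P/(A₁E₁) + P/(A₂E₂).
|α₁ − α₂|·ΔT = 10×10⁻⁶ × 170 = 0.0017.
1/(A₁E₁) + 1/(A₂E₂) = 1/(1775×45×10³) + 1/(2050×200×10³) = 1.496×10⁻⁸ N⁻¹.
So P = 0.0017 / 1.496×10⁻⁸ = 113.6 kN.
σ_{magnesium alloy} = P/A₁ = 113600/1775 = 64.03 MPa, tensile.

σ ≈ 64 MPa (tensile)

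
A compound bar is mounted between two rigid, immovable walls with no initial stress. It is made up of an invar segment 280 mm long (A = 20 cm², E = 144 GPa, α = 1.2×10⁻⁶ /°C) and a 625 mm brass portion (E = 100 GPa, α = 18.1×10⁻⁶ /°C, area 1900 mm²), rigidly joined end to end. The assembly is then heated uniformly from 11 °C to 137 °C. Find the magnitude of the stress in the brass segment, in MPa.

σ ≈ 181 MPa (compressive)

If the supports were absent, the total length change would be Σ αᵢΔT Lᵢ = 1.2×10⁻⁶×126×280 + 18.1×10⁻⁶×126×625 = 1.468 mm.
Since the ends are fixed, an axial force P builds up, equal in every segment, with P · Σ Lᵢ/(AᵢEᵢ) = δ_free.
The series flexibility is Σ Lᵢ/(AᵢEᵢ) = 280/(2000×144×10³) + 625/(1900×100×10³) = 4.262×10⁻⁶ mm/N.
So P = 1.468 / 4.262×10⁻⁶ = 344.4 kN, compressive.
σ_{brass} = P / A = 344400 / 1900 = 181.3 MPa.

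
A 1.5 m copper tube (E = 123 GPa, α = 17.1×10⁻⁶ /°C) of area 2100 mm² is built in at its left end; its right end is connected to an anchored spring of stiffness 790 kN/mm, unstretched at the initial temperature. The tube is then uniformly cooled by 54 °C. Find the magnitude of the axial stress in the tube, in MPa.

Free thermal contraction: δ_free = αΔT L = 17.1×10⁻⁶ × 54 × 1500 = 1.385 mm.
Let P be the tensile force in the spring. The tube extends elastically by PL/(AE) and the spring stretches by P/k; together these equal δ_free.
P [ L/(AE) + 1/k ] = δ_free → P [ 1500/(2100×123×10³) + 1/(790×10³) ] = 1.385.
P = 1.385 / 7.073×10⁻⁶ = 195800 N.
σ = P/A = 195800/2100 = 93.25 MPa.

σ ≈ 93.3 MPa (tensile)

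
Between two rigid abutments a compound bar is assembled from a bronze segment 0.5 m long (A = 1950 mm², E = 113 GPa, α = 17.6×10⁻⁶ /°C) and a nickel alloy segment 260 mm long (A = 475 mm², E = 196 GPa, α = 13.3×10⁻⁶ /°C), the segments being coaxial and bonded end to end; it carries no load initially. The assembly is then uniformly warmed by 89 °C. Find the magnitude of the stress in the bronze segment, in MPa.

σ ≈ 111 MPa (compressive)

With the walls removed the bar would change length by δ_free = Σ αᵢΔT Lᵢ = 17.6×10⁻⁶×89×500 + 13.3×10⁻⁶×89×260 = 1.091 mm.
The rigid supports impose zero overall length change; the single axial force P common to all segments must satisfy P Σ Lᵢ/(AᵢEᵢ) = δ_free.
The series flexibility is Σ Lᵢ/(AᵢEᵢ) = 500/(1950×113×10³) + 260/(475×196×10³) = 5.062×10⁻⁶ mm/N.
Hence P = δ_free / Σ(L/AE) = 1.091/5.062×10⁻⁶ = 215.5 kN (compressive).
σ_{bronze} = P / A = 215500 / 1950 = 110.5 MPa.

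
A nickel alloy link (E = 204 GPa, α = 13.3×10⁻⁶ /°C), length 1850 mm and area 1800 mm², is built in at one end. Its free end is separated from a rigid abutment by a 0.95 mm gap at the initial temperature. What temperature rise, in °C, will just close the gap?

ΔT ≈ 38.6 °C

Contact occurs when the free expansion equals the gap: αΔT L = 0.95 mm.
So ΔT = g/(αL) = 0.95/(13.3×10⁻⁶ × 1850) = 38.61 °C.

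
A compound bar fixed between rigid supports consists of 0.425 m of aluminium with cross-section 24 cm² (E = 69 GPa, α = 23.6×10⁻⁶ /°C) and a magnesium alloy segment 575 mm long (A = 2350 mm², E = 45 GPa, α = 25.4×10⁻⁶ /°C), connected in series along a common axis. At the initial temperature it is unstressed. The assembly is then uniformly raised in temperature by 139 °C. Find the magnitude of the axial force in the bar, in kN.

If the supports were absent, the total length change would be Σ αᵢΔT Lᵢ = 23.6×10⁻⁶×139×425 + 25.4×10⁻⁶×139×575 = 3.424 mm.
The walls prevent any net length change, so an axial force P (same in every segment) develops. Compatibility: P · Σ Lᵢ/(AᵢEᵢ) = δ_free.
Σ Lᵢ/(AᵢEᵢ) = 425/(2400×69×10³) + 575/(2350×45×10³) = 8.004×10⁻⁶ mm/N.
Hence P = δ_free / Σ(L/AE) = 3.424/8.004×10⁻⁶ = 427.8 kN (compressive).

P ≈ 428 kN (compressive)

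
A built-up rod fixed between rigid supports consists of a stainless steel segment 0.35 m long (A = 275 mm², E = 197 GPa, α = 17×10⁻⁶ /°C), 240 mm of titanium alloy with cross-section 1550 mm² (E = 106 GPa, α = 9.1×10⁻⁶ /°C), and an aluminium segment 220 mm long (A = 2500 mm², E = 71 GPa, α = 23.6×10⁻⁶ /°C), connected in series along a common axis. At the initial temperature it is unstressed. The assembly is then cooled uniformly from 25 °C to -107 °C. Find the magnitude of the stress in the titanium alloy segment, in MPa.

Free thermal contraction of the whole bar: Σ αᵢΔT Lᵢ = 17×10⁻⁶×132×350 + 9.1×10⁻⁶×132×240 + 23.6×10⁻⁶×132×220 = 1.759 mm.
The walls prevent any net length change, so an axial force P (same in every segment) develops. Compatibility: P · Σ Lᵢ/(AᵢEᵢ) = δ_free.
The series flexibility is Σ Lᵢ/(AᵢEᵢ) = 350/(275×197×10³) + 240/(1550×106×10³) + 220/(2500×71×10³) = 9.161×10⁻⁶ mm/N.
Hence P = δ_free / Σ(L/AE) = 1.759/9.161×10⁻⁶ = 192 kN (tensile).
σ_{titanium alloy} = P / A = 192000 / 1550 = 123.9 MPa.

σ ≈ 124 MPa (tensile)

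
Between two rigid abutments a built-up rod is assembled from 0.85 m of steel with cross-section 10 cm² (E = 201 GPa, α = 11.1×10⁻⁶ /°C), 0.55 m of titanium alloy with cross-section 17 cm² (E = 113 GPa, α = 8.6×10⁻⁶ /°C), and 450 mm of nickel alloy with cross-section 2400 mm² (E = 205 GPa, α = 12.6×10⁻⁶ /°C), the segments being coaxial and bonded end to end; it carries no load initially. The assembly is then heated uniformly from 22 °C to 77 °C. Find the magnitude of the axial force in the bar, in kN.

P ≈ 136 kN (compressive)

With the walls removed the bar would change length by δ_free = Σ αᵢΔT Lᵢ = 11.1×10⁻⁶×55×850 + 8.6×10⁻⁶×55×550 + 12.6×10⁻⁶×55×450 = 1.091 mm.
Since the ends are fixed, an axial force P builds up, equal in every segment, with P · Σ Lᵢ/(AᵢEᵢ) = δ_free.
Σ Lᵢ/(AᵢEᵢ) = 850/(1000×201×10³) + 550/(1700×113×10³) + 450/(2400×205×10³) = 8.007×10⁻⁶ mm/N.
Hence P = δ_free / Σ(L/AE) = 1.091/8.007×10⁻⁶ = 136.3 kN (compressive).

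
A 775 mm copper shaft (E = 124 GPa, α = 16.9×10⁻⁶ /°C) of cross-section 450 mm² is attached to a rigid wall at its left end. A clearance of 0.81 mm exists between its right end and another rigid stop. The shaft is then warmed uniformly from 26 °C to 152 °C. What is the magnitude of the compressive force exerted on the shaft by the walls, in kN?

P ≈ 60.5 kN

Free thermal elongation = αΔT L = 16.9×10⁻⁶ × 126 × 775 = 1.65 mm.
The gap closes (δ_free > 0.81 mm) and the wall then resists a further 1.65 − 0.81 = 0.8403 mm of expansion.
So σ = E(δ_free − g)/L = 124×10³ × 0.8403/775 = 134.4 MPa.
P = σA = 134.4 × 450 = 60.5 kN.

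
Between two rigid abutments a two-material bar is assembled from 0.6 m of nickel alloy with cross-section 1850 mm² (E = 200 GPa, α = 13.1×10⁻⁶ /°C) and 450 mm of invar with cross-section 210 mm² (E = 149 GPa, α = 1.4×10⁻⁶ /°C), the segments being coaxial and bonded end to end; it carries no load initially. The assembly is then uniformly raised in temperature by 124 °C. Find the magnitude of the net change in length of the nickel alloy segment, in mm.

|ΔL| ≈ 0.868 mm

If the supports were absent, the total length change would be Σ αᵢΔT Lᵢ = 13.1×10⁻⁶×124×600 + 1.4×10⁻⁶×124×450 = 1.053 mm.
Since the ends are fixed, an axial force P builds up, equal in every segment, with P · Σ Lᵢ/(AᵢEᵢ) = δ_free.
The series flexibility is Σ Lᵢ/(AᵢEᵢ) = 600/(1850×200×10³) + 450/(210×149×10³) = 1.6×10⁻⁵ mm/N.
So P = 1.053 / 1.6×10⁻⁵ = 65.78 kN, compressive.
For the nickel alloy segment, free thermal change = 13.1×10⁻⁶×124×600 = 0.9746 mm and elastic change from P = 65780×600/(1850×200×10³) = 0.1067 mm; these oppose, so the net change is 0.868 mm (segment lengthens).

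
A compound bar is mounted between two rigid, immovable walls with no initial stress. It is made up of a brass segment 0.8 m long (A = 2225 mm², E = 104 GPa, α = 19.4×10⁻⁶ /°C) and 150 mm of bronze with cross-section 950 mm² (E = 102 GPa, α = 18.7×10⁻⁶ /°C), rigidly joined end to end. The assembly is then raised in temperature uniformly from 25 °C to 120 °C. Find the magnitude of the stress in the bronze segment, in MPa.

σ ≈ 366 MPa (compressive)

With the walls removed the bar would change length by δ_free = Σ αᵢΔT Lᵢ = 19.4×10⁻⁶×95×800 + 18.7×10⁻⁶×95×150 = 1.741 mm.
The walls prevent any net length change, so an axial force P (same in every segment) develops. Compatibility: P · Σ Lᵢ/(AᵢEᵢ) = δ_free.
The series flexibility is Σ Lᵢ/(AᵢEᵢ) = 800/(2225×104×10³) + 150/(950×102×10³) = 5.005×10⁻⁶ mm/N.
So P = 1.741 / 5.005×10⁻⁶ = 347.8 kN, compressive.
σ_{bronze} = P / A = 347800 / 950 = 366.1 MPa.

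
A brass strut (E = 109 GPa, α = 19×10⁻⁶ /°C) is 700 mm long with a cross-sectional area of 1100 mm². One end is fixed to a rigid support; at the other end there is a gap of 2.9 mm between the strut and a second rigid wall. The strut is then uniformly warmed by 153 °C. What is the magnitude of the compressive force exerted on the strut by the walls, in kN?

Unrestrained expansion: δ_free = αΔT L = 19×10⁻⁶ × 153 × 700 = 2.035 mm.
This is smaller than the 2.9 mm clearance, so the strut expands freely without reaching the stop — the stress is zero.

P ≈ 0 kN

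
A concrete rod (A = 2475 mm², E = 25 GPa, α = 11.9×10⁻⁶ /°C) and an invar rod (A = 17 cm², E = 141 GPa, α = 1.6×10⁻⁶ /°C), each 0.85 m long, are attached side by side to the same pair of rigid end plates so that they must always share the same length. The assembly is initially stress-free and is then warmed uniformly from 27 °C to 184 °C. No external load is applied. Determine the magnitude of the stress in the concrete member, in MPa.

The concrete has the larger α, so on heating it would change length more than the invar if both were free. The rigid plates force a common final length, so the concrete is put into compression and the invar into tension, with equal and opposite forces P (no external load).
Setting the final lengths equal and cancelling L: (α₁ − α₂)ΔT = P/(A₁E₁) + P/(A₂E₂).
|α₁ − α₂|·ΔT = 10.3×10⁻⁶ × 157 = 0.001617.
1/(A₁E₁) + 1/(A₂E₂) = 1/(2475×25×10³) + 1/(1700×141×10³) = 2.033×10⁻⁸ N⁻¹.
P = 0.001617 / 2.033×10⁻⁸ = 79530 N = 79.53 kN.
σ_{concrete} = P/A₁ = 79530/2475 = 32.13 MPa, compressive.

σ ≈ 32.1 MPa (compressive)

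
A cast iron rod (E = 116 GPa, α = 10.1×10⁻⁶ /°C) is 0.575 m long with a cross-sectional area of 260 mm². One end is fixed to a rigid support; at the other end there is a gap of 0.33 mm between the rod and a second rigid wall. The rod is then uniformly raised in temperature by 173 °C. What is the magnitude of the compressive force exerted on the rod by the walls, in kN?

If the wall were absent the rod would grow by αΔT L = 10.1×10⁻⁶ × 173 × 575 = 1.005 mm.
The gap closes (δ_free > 0.33 mm) and the wall then resists a further 1.005 − 0.33 = 0.6747 mm of expansion.
Compatibility: PL/(AE) = 0.6747 mm, so σ = P/A = E × (0.6747/575) = 136.1 MPa.
Force on the wall = σA = 136.1 × 260 mm² = 35.39 kN.

P ≈ 35.4 kN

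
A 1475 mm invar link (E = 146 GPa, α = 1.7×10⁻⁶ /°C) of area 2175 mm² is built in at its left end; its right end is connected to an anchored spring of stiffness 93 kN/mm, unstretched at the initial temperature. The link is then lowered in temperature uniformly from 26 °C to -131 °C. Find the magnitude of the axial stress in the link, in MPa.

σ ≈ 11.8 MPa (tensile)

Free thermal contraction: δ_free = αΔT L = 1.7×10⁻⁶ × 157 × 1475 = 0.3937 mm.
Let P be the tensile force in the spring. The link extends elastically by PL/(AE) and the spring stretches by P/k; together these equal δ_free.
P [ L/(AE) + 1/k ] = δ_free → P [ 1475/(2175×146×10³) + 1/(93×10³) ] = 0.3937.
P = 0.3937 / 1.54×10⁻⁵ = 25570 N.
σ = P/A = 25570/2175 = 11.76 MPa.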